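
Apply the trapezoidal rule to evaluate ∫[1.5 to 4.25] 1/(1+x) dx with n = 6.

f(x) = 1/(1+x)
a = 1.5, b = 4.25, n = 6
h = (b - a)/n = 0.458333

Trapezoidal rule: (h/2)[f(x₀) + 2f(x₁) + 2f(x₂) + ... + f(xₙ)]

x_0 = 1.5000, f(x_0) = 0.400000, coefficient = 1
x_1 = 1.9583, f(x_1) = 0.338028, coefficient = 2
x_2 = 2.4167, f(x_2) = 0.292683, coefficient = 2
x_3 = 2.8750, f(x_3) = 0.258065, coefficient = 2
x_4 = 3.3333, f(x_4) = 0.230769, coefficient = 2
x_5 = 3.7917, f(x_5) = 0.208696, coefficient = 2
x_6 = 4.2500, f(x_6) = 0.190476, coefficient = 1

I ≈ (0.458333/2) × 3.246957 = 0.744094
Exact value: 0.741937
Error: 0.002157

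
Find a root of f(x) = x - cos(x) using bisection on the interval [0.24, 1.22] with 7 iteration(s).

f(x) = x - cos(x)
Initial interval: [0.24, 1.22]

Iteration 1:
  c_1 = (0.240000 + 1.220000)/2 = 0.730000
  f(c_1) = f(0.730000) = -0.015174
  f(a) × f(c) ≥ 0, new interval: [0.730000, 1.220000]
Iteration 2:
  c_2 = (0.730000 + 1.220000)/2 = 0.975000
  f(c_2) = f(0.975000) = 0.413832
  f(a) × f(c) < 0, new interval: [0.730000, 0.975000]
Iteration 3:
  c_3 = (0.730000 + 0.975000)/2 = 0.852500
  f(c_3) = f(0.852500) = 0.194397
  f(a) × f(c) < 0, new interval: [0.730000, 0.852500]
Iteration 4:
  c_4 = (0.730000 + 0.852500)/2 = 0.791250
  f(c_4) = f(0.791250) = 0.088293
  f(a) × f(c) < 0, new interval: [0.730000, 0.791250]
Iteration 5:
  c_5 = (0.730000 + 0.791250)/2 = 0.760625
  f(c_5) = f(0.760625) = 0.036220
  f(a) × f(c) < 0, new interval: [0.730000, 0.760625]
Iteration 6:
  c_6 = (0.730000 + 0.760625)/2 = 0.745313
  f(c_6) = f(0.745313) = 0.010436
  f(a) × f(c) < 0, new interval: [0.730000, 0.745313]
Iteration 7:
  c_7 = (0.730000 + 0.745313)/2 = 0.737656
  f(c_7) = f(0.737656) = -0.002391
  f(a) × f(c) ≥ 0, new interval: [0.737656, 0.745313]

After 7 iteration(s), the approximation is c_7 = 0.737656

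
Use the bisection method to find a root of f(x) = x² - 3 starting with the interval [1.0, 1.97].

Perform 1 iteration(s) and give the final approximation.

f(x) = x² - 3
Initial interval: [1.0, 1.97]

Iteration 1:
  c_1 = (1.000000 + 1.970000)/2 = 1.485000
  f(c_1) = f(1.485000) = -0.794775
  f(a) × f(c) ≥ 0, new interval: [1.485000, 1.970000]

After 1 iteration(s), the approximation is c_1 = 1.485000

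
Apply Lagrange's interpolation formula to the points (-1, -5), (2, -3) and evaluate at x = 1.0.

Lagrange interpolation formula:
P(x) = Σ yᵢ × Lᵢ(x)
where Lᵢ(x) = Π_{j≠i} (x - xⱼ)/(xᵢ - xⱼ)

L_0(1.0) = (1.0 - 2)/(-1 - 2) = 0.333333
L_1(1.0) = (1.0 - (-1))/(2 - (-1)) = 0.666667

P(1.0) = (-5)×L_0(1.0) + (-3)×L_1(1.0)
P(1.0) = -3.666667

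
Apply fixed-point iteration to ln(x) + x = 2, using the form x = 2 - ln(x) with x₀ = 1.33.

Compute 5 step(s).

Equation: ln(x) + x = 2
Fixed-point form: x = 2 - ln(x)
x₀ = 1.33

x_1 = g(1.330000) = 1.714821
x_2 = g(1.714821) = 1.460691
x_3 = g(1.460691) = 1.621090
x_4 = g(1.621090) = 1.516901
x_5 = g(1.516901) = 1.583330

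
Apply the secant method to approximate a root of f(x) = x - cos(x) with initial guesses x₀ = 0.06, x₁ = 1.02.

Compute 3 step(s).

f(x) = x - cos(x)
x₀ = 0.06, x₁ = 1.02

Secant formula: x_{n+1} = x_n - f(x_n)(x_n - x_{n-1})/(f(x_n) - f(x_{n-1}))

Iteration 1:
  f(0.060000) = -0.938201
  f(1.020000) = 0.496634
  x_2 = 1.020000 - 0.496634×(1.020000 - 0.060000)/(0.496634 - (-0.938201))
       = 0.687719
Iteration 2:
  f(1.020000) = 0.496634
  f(0.687719) = -0.084977
  x_3 = 0.687719 - (-0.084977)×(0.687719 - 1.020000)/(-0.084977 - 0.496634)
       = 0.736267
Iteration 3:
  f(0.687719) = -0.084977
  f(0.736267) = -0.004713
  x_4 = 0.736267 - (-0.004713)×(0.736267 - 0.687719)/(-0.004713 - (-0.084977))
       = 0.739118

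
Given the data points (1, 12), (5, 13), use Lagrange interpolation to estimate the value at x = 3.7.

Lagrange interpolation formula:
P(x) = Σ yᵢ × Lᵢ(x)
where Lᵢ(x) = Π_{j≠i} (x - xⱼ)/(xᵢ - xⱼ)

L_0(3.7) = (3.7 - 5)/(1 - 5) = 0.325000
L_1(3.7) = (3.7 - 1)/(5 - 1) = 0.675000

P(3.7) = 12×L_0(3.7) + 13×L_1(3.7)
P(3.7) = 12.675000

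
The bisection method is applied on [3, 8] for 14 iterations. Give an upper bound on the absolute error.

Bisection error bound: |error| ≤ (b-a)/2^n
|error| ≤ (8 - 3)/2^14 = 5/2^14
|error| ≤ 0.0003051758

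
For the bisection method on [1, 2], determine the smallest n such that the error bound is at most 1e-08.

We need (b-a)/2^n ≤ 1e-08
(2 - 1)/2^n ≤ 1e-08
1/2^n ≤ 1e-08
2^n ≥ 100000000
n ≥ log₂(100000000) = 26.58
n ≥ 27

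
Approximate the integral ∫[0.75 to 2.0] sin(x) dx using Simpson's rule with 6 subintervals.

f(x) = sin(x)
a = 0.75, b = 2.0, n = 6
h = (b - a)/n = 0.208333

Simpson's rule: (h/3)[f(x₀) + 4f(x₁) + 2f(x₂) + ... + f(xₙ)]

x_0 = 0.7500, f(x_0) = 0.681639, coefficient = 1
x_1 = 0.9583, f(x_1) = 0.818235, coefficient = 4
x_2 = 1.1667, f(x_2) = 0.919445, coefficient = 2
x_3 = 1.3750, f(x_3) = 0.980893, coefficient = 4
x_4 = 1.5833, f(x_4) = 0.999921, coefficient = 2
x_5 = 1.7917, f(x_5) = 0.975707, coefficient = 4
x_6 = 2.0000, f(x_6) = 0.909297, coefficient = 1

I ≈ (0.208333/3) × 16.529008 = 1.147848
Exact value: 1.147836
Error: 0.000012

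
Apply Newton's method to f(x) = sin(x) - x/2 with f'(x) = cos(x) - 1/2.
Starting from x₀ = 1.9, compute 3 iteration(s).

f(x) = sin(x) - x/2
f'(x) = cos(x) - 1/2
x₀ = 1.9

Newton-Raphson formula: x_{n+1} = x_n - f(x_n)/f'(x_n)

Iteration 1:
  f(1.900000) = -0.003700
  f'(1.900000) = -0.823290
  x_1 = 1.900000 - (-0.003700)/(-0.823290) = 1.895506
Iteration 2:
  f(1.895506) = -0.000010
  f'(1.895506) = -0.819034
  x_2 = 1.895506 - (-0.000010)/(-0.819034) = 1.895494
Iteration 3:
  f(1.895494) = 0.000000
  f'(1.895494) = -0.819023
  x_3 = 1.895494 - 0.000000/(-0.819023) = 1.895494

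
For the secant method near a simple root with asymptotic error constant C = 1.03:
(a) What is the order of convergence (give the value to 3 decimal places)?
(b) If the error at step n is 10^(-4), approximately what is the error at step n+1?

(a) Secant method has superlinear convergence with order φ = (1+√5)/2 ≈ 1.618.
    This means |e_{n+1}| ≈ C|e_n|^1.618.

(b) With |e_n| = 10^(-4) and C = 1.03:
    |e_{n+1}| ≈ 1.03 × (10^(-4))^1.618 = 1.03 × 10^(-6.47)

(a) ≈ 1.618 (golden ratio); (b) |e_{n+1}| ≈ 3.473e-07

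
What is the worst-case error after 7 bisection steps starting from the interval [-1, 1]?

Bisection error bound: |error| ≤ (b-a)/2^n
|error| ≤ (1 - (-1))/2^7 = 2/2^7
|error| ≤ 0.0156250000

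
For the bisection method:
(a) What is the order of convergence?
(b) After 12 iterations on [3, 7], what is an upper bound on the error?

(a) Bisection has linear (order 1) convergence; the error is halved each step.

(b) Error bound = (b-a)/2^n = (7 - 3)/2^{12}
    = 4/2^{12}

(a) 1 (linear); (b) error ≤ 9.77e-04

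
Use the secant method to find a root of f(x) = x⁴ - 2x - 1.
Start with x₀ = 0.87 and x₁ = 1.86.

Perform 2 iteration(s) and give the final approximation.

f(x) = x⁴ - 2x - 1
x₀ = 0.87, x₁ = 1.86

Secant formula: x_{n+1} = x_n - f(x_n)(x_n - x_{n-1})/(f(x_n) - f(x_{n-1}))

Iteration 1:
  f(0.870000) = -2.167102
  f(1.860000) = 7.248832
  x_2 = 1.860000 - 7.248832×(1.860000 - 0.870000)/(7.248832 - (-2.167102))
       = 1.097851
Iteration 2:
  f(1.860000) = 7.248832
  f(1.097851) = -1.743009
  x_3 = 1.097851 - (-1.743009)×(1.097851 - 1.860000)/(-1.743009 - 7.248832)
       = 1.245589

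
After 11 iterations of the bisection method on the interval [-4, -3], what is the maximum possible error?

Bisection error bound: |error| ≤ (b-a)/2^n
|error| ≤ (-3 - (-4))/2^11 = 1/2^11
|error| ≤ 0.0004882812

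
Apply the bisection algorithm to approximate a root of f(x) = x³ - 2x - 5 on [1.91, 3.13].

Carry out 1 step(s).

f(x) = x³ - 2x - 5
Initial interval: [1.91, 3.13]

Iteration 1:
  c_1 = (1.910000 + 3.130000)/2 = 2.520000
  f(c_1) = f(2.520000) = 5.963008
  f(a) × f(c) < 0, new interval: [1.910000, 2.520000]

After 1 iteration(s), the approximation is c_1 = 2.520000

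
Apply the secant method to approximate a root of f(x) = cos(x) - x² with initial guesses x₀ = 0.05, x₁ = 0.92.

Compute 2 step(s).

f(x) = cos(x) - x²
x₀ = 0.05, x₁ = 0.92

Secant formula: x_{n+1} = x_n - f(x_n)(x_n - x_{n-1})/(f(x_n) - f(x_{n-1}))

Iteration 1:
  f(0.050000) = 0.996250
  f(0.920000) = -0.240580
  x_2 = 0.920000 - (-0.240580)×(0.920000 - 0.050000)/(-0.240580 - 0.996250)
       = 0.750773
Iteration 2:
  f(0.920000) = -0.240580
  f(0.750773) = 0.167501
  x_3 = 0.750773 - 0.167501×(0.750773 - 0.920000)/(0.167501 - (-0.240580))
       = 0.820234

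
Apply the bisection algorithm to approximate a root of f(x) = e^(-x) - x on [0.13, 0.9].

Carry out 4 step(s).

f(x) = e^(-x) - x
Initial interval: [0.13, 0.9]

Iteration 1:
  c_1 = (0.130000 + 0.900000)/2 = 0.515000
  f(c_1) = f(0.515000) = 0.082501
  f(a) × f(c) ≥ 0, new interval: [0.515000, 0.900000]
Iteration 2:
  c_2 = (0.515000 + 0.900000)/2 = 0.707500
  f(c_2) = f(0.707500) = -0.214625
  f(a) × f(c) < 0, new interval: [0.515000, 0.707500]
Iteration 3:
  c_3 = (0.515000 + 0.707500)/2 = 0.611250
  f(c_3) = f(0.611250) = -0.068578
  f(a) × f(c) < 0, new interval: [0.515000, 0.611250]
Iteration 4:
  c_4 = (0.515000 + 0.611250)/2 = 0.563125
  f(c_4) = f(0.563125) = 0.006302
  f(a) × f(c) ≥ 0, new interval: [0.563125, 0.611250]

After 4 iteration(s), the approximation is c_4 = 0.563125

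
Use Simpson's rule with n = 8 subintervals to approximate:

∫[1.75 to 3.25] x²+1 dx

f(x) = x²+1
a = 1.75, b = 3.25, n = 8
h = (b - a)/n = 0.187500

Simpson's rule: (h/3)[f(x₀) + 4f(x₁) + 2f(x₂) + ... + f(xₙ)]

x_0 = 1.7500, f(x_0) = 4.062500, coefficient = 1
x_1 = 1.9375, f(x_1) = 4.753906, coefficient = 4
x_2 = 2.1250, f(x_2) = 5.515625, coefficient = 2
x_3 = 2.3125, f(x_3) = 6.347656, coefficient = 4
x_4 = 2.5000, f(x_4) = 7.250000, coefficient = 2
x_5 = 2.6875, f(x_5) = 8.222656, coefficient = 4
x_6 = 2.8750, f(x_6) = 9.265625, coefficient = 2
x_7 = 3.0625, f(x_7) = 10.378906, coefficient = 4
x_8 = 3.2500, f(x_8) = 11.562500, coefficient = 1

I ≈ (0.187500/3) × 178.500000 = 11.156250
Exact value: 11.156250
Error: 0.000000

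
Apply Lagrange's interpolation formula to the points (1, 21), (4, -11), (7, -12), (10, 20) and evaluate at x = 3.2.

Lagrange interpolation formula:
P(x) = Σ yᵢ × Lᵢ(x)
where Lᵢ(x) = Π_{j≠i} (x - xⱼ)/(xᵢ - xⱼ)

L_0(3.2) = (3.2 - 4)/(1 - 4) × (3.2 - 7)/(1 - 7) × (3.2 - 10)/(1 - 10) = 0.127605
L_1(3.2) = (3.2 - 1)/(4 - 1) × (3.2 - 7)/(4 - 7) × (3.2 - 10)/(4 - 10) = 1.052741
L_2(3.2) = (3.2 - 1)/(7 - 1) × (3.2 - 4)/(7 - 4) × (3.2 - 10)/(7 - 10) = -0.221630
L_3(3.2) = (3.2 - 1)/(10 - 1) × (3.2 - 4)/(10 - 4) × (3.2 - 7)/(10 - 7) = 0.041284

P(3.2) = 21×L_0(3.2) + (-11)×L_1(3.2) + (-12)×L_2(3.2) + 20×L_3(3.2)
P(3.2) = -5.415210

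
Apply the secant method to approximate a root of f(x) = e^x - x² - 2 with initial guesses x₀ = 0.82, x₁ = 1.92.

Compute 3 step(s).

f(x) = e^x - x² - 2
x₀ = 0.82, x₁ = 1.92

Secant formula: x_{n+1} = x_n - f(x_n)(x_n - x_{n-1})/(f(x_n) - f(x_{n-1}))

Iteration 1:
  f(0.820000) = -0.401900
  f(1.920000) = 1.134558
  x_2 = 1.920000 - 1.134558×(1.920000 - 0.820000)/(1.134558 - (-0.401900))
       = 1.107733
Iteration 2:
  f(1.920000) = 1.134558
  f(1.107733) = -0.199585
  x_3 = 1.107733 - (-0.199585)×(1.107733 - 1.920000)/(-0.199585 - 1.134558)
       = 1.229247
Iteration 3:
  f(1.107733) = -0.199585
  f(1.229247) = -0.092394
  x_4 = 1.229247 - (-0.092394)×(1.229247 - 1.107733)/(-0.092394 - (-0.199585))
       = 1.333986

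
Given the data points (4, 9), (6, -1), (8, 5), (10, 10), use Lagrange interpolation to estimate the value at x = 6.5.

Lagrange interpolation formula:
P(x) = Σ yᵢ × Lᵢ(x)
where Lᵢ(x) = Π_{j≠i} (x - xⱼ)/(xᵢ - xⱼ)

L_0(6.5) = (6.5 - 6)/(4 - 6) × (6.5 - 8)/(4 - 8) × (6.5 - 10)/(4 - 10) = -0.054688
L_1(6.5) = (6.5 - 4)/(6 - 4) × (6.5 - 8)/(6 - 8) × (6.5 - 10)/(6 - 10) = 0.820312
L_2(6.5) = (6.5 - 4)/(8 - 4) × (6.5 - 6)/(8 - 6) × (6.5 - 10)/(8 - 10) = 0.273438
L_3(6.5) = (6.5 - 4)/(10 - 4) × (6.5 - 6)/(10 - 6) × (6.5 - 8)/(10 - 8) = -0.039062

P(6.5) = 9×L_0(6.5) + (-1)×L_1(6.5) + 5×L_2(6.5) + 10×L_3(6.5)
P(6.5) = -0.335938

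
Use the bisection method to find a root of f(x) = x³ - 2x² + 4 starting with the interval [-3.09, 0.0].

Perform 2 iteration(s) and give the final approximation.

f(x) = x³ - 2x² + 4
Initial interval: [-3.09, 0.0]

Iteration 1:
  c_1 = (-3.090000 + 0.000000)/2 = -1.545000
  f(c_1) = f(-1.545000) = -4.462004
  f(a) × f(c) ≥ 0, new interval: [-1.545000, 0.000000]
Iteration 2:
  c_2 = (-1.545000 + 0.000000)/2 = -0.772500
  f(c_2) = f(-0.772500) = 2.345493
  f(a) × f(c) < 0, new interval: [-1.545000, -0.772500]

After 2 iteration(s), the approximation is c_2 = -0.772500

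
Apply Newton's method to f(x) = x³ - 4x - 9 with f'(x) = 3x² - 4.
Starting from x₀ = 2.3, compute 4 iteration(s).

f(x) = x³ - 4x - 9
f'(x) = 3x² - 4
x₀ = 2.3

Newton-Raphson formula: x_{n+1} = x_n - f(x_n)/f'(x_n)

Iteration 1:
  f(2.300000) = -6.033000
  f'(2.300000) = 11.870000
  x_1 = 2.300000 - (-6.033000)/11.870000 = 2.808256
Iteration 2:
  f(2.808256) = 1.913732
  f'(2.808256) = 19.658907
  x_2 = 2.808256 - 1.913732/19.658907 = 2.710909
Iteration 3:
  f(2.710909) = 0.078914
  f'(2.710909) = 18.047087
  x_3 = 2.710909 - 0.078914/18.047087 = 2.706537
Iteration 4:
  f(2.706537) = 0.000155
  f'(2.706537) = 17.976021
  x_4 = 2.706537 - 0.000155/17.976021 = 2.706528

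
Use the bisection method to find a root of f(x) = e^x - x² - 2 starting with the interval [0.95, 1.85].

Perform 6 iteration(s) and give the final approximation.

f(x) = e^x - x² - 2
Initial interval: [0.95, 1.85]

Iteration 1:
  c_1 = (0.950000 + 1.850000)/2 = 1.400000
  f(c_1) = f(1.400000) = 0.095200
  f(a) × f(c) < 0, new interval: [0.950000, 1.400000]
Iteration 2:
  c_2 = (0.950000 + 1.400000)/2 = 1.175000
  f(c_2) = f(1.175000) = -0.142482
  f(a) × f(c) ≥ 0, new interval: [1.175000, 1.400000]
Iteration 3:
  c_3 = (1.175000 + 1.400000)/2 = 1.287500
  f(c_3) = f(1.287500) = -0.033940
  f(a) × f(c) ≥ 0, new interval: [1.287500, 1.400000]
Iteration 4:
  c_4 = (1.287500 + 1.400000)/2 = 1.343750
  f(c_4) = f(1.343750) = 0.027728
  f(a) × f(c) < 0, new interval: [1.287500, 1.343750]
Iteration 5:
  c_5 = (1.287500 + 1.343750)/2 = 1.315625
  f(c_5) = f(1.315625) = -0.003789
  f(a) × f(c) ≥ 0, new interval: [1.315625, 1.343750]
Iteration 6:
  c_6 = (1.315625 + 1.343750)/2 = 1.329687
  f(c_6) = f(1.329687) = 0.011793
  f(a) × f(c) < 0, new interval: [1.315625, 1.329687]

After 6 iteration(s), the approximation is c_6 = 1.329687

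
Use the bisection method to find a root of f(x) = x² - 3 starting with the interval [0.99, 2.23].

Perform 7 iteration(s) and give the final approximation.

f(x) = x² - 3
Initial interval: [0.99, 2.23]

Iteration 1:
  c_1 = (0.990000 + 2.230000)/2 = 1.610000
  f(c_1) = f(1.610000) = -0.407900
  f(a) × f(c) ≥ 0, new interval: [1.610000, 2.230000]
Iteration 2:
  c_2 = (1.610000 + 2.230000)/2 = 1.920000
  f(c_2) = f(1.920000) = 0.686400
  f(a) × f(c) < 0, new interval: [1.610000, 1.920000]
Iteration 3:
  c_3 = (1.610000 + 1.920000)/2 = 1.765000
  f(c_3) = f(1.765000) = 0.115225
  f(a) × f(c) < 0, new interval: [1.610000, 1.765000]
Iteration 4:
  c_4 = (1.610000 + 1.765000)/2 = 1.687500
  f(c_4) = f(1.687500) = -0.152344
  f(a) × f(c) ≥ 0, new interval: [1.687500, 1.765000]
Iteration 5:
  c_5 = (1.687500 + 1.765000)/2 = 1.726250
  f(c_5) = f(1.726250) = -0.020061
  f(a) × f(c) ≥ 0, new interval: [1.726250, 1.765000]
Iteration 6:
  c_6 = (1.726250 + 1.765000)/2 = 1.745625
  f(c_6) = f(1.745625) = 0.047207
  f(a) × f(c) < 0, new interval: [1.726250, 1.745625]
Iteration 7:
  c_7 = (1.726250 + 1.745625)/2 = 1.735937
  f(c_7) = f(1.735937) = 0.013479
  f(a) × f(c) < 0, new interval: [1.726250, 1.735937]

After 7 iteration(s), the approximation is c_7 = 1.735937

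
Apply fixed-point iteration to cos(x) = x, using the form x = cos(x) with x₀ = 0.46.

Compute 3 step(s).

Equation: cos(x) = x
Fixed-point form: x = cos(x)
x₀ = 0.46

x_1 = g(0.460000) = 0.896052
x_2 = g(0.896052) = 0.624697
x_3 = g(0.624697) = 0.811140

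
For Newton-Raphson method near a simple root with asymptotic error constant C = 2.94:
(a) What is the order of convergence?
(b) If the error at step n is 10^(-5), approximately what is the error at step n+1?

(a) Newton-Raphson has quadratic (order 2) convergence near simple roots.
    This means |e_{n+1}| ≈ C|e_n|².

(b) With |e_n| = 10^(-5) and C = 2.94:
    |e_{n+1}| ≈ 2.94 × (10^(-5))² = 2.94 × 10^(-10)

(a) 2 (quadratic); (b) |e_{n+1}| ≈ 2.940e-10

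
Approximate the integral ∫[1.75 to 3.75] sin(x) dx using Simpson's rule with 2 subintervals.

f(x) = sin(x)
a = 1.75, b = 3.75, n = 2
h = (b - a)/n = 1.000000

Simpson's rule: (h/3)[f(x₀) + 4f(x₁) + 2f(x₂) + ... + f(xₙ)]

x_0 = 1.7500, f(x_0) = 0.983986, coefficient = 1
x_1 = 2.7500, f(x_1) = 0.381661, coefficient = 4
x_2 = 3.7500, f(x_2) = -0.571561, coefficient = 1

I ≈ (1.000000/3) × 1.939069 = 0.646356
Exact value: 0.642313
Error: 0.004043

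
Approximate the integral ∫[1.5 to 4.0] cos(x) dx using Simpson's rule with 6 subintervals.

f(x) = cos(x)
a = 1.5, b = 4.0, n = 6
h = (b - a)/n = 0.416667

Simpson's rule: (h/3)[f(x₀) + 4f(x₁) + 2f(x₂) + ... + f(xₙ)]

x_0 = 1.5000, f(x_0) = 0.070737, coefficient = 1
x_1 = 1.9167, f(x_1) = -0.339016, coefficient = 4
x_2 = 2.3333, f(x_2) = -0.690758, coefficient = 2
x_3 = 2.7500, f(x_3) = -0.924302, coefficient = 4
x_4 = 3.1667, f(x_4) = -0.999686, coefficient = 2
x_5 = 3.5833, f(x_5) = -0.904009, coefficient = 4
x_6 = 4.0000, f(x_6) = -0.653644, coefficient = 1

I ≈ (0.416667/3) × -12.633101 = -1.754597
Exact value: -1.754297
Error: 0.000300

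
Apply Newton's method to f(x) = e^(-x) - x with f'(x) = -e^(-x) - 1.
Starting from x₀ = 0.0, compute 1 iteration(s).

f(x) = e^(-x) - x
f'(x) = -e^(-x) - 1
x₀ = 0.0

Newton-Raphson formula: x_{n+1} = x_n - f(x_n)/f'(x_n)

Iteration 1:
  f(0.000000) = 1.000000
  f'(0.000000) = -2.000000
  x_1 = 0.000000 - 1.000000/(-2.000000) = 0.500000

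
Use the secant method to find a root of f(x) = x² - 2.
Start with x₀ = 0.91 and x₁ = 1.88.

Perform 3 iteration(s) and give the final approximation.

f(x) = x² - 2
x₀ = 0.91, x₁ = 1.88

Secant formula: x_{n+1} = x_n - f(x_n)(x_n - x_{n-1})/(f(x_n) - f(x_{n-1}))

Iteration 1:
  f(0.910000) = -1.171900
  f(1.880000) = 1.534400
  x_2 = 1.880000 - 1.534400×(1.880000 - 0.910000)/(1.534400 - (-1.171900))
       = 1.330036
Iteration 2:
  f(1.880000) = 1.534400
  f(1.330036) = -0.231005
  x_3 = 1.330036 - (-0.231005)×(1.330036 - 1.880000)/(-0.231005 - 1.534400)
       = 1.401999
Iteration 3:
  f(1.330036) = -0.231005
  f(1.401999) = -0.034399
  x_4 = 1.401999 - (-0.034399)×(1.401999 - 1.330036)/(-0.034399 - (-0.231005))
       = 1.414590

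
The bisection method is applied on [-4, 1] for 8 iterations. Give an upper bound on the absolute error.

Bisection error bound: |error| ≤ (b-a)/2^n
|error| ≤ (1 - (-4))/2^8 = 5/2^8
|error| ≤ 0.0195312500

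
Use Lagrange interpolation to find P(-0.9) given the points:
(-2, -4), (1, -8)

Lagrange interpolation formula:
P(x) = Σ yᵢ × Lᵢ(x)
where Lᵢ(x) = Π_{j≠i} (x - xⱼ)/(xᵢ - xⱼ)

L_0(-0.9) = (-0.9 - 1)/(-2 - 1) = 0.633333
L_1(-0.9) = (-0.9 - (-2))/(1 - (-2)) = 0.366667

P(-0.9) = (-4)×L_0(-0.9) + (-8)×L_1(-0.9)
P(-0.9) = -5.466667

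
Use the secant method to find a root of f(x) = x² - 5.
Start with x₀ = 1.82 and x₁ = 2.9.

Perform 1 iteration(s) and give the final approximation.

f(x) = x² - 5
x₀ = 1.82, x₁ = 2.9

Secant formula: x_{n+1} = x_n - f(x_n)(x_n - x_{n-1})/(f(x_n) - f(x_{n-1}))

Iteration 1:
  f(1.820000) = -1.687600
  f(2.900000) = 3.410000
  x_2 = 2.900000 - 3.410000×(2.900000 - 1.820000)/(3.410000 - (-1.687600))
       = 2.177542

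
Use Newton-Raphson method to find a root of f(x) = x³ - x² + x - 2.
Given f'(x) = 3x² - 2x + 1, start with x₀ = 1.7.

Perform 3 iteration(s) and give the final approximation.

f(x) = x³ - x² + x - 2
f'(x) = 3x² - 2x + 1
x₀ = 1.7

Newton-Raphson formula: x_{n+1} = x_n - f(x_n)/f'(x_n)

Iteration 1:
  f(1.700000) = 1.723000
  f'(1.700000) = 6.270000
  x_1 = 1.700000 - 1.723000/6.270000 = 1.425199
Iteration 2:
  f(1.425199) = 0.288861
  f'(1.425199) = 4.243181
  x_2 = 1.425199 - 0.288861/4.243181 = 1.357123
Iteration 3:
  f(1.357123) = 0.014865
  f'(1.357123) = 3.811101
  x_3 = 1.357123 - 0.014865/3.811101 = 1.353222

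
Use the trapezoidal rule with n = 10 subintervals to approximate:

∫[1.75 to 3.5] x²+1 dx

f(x) = x²+1
a = 1.75, b = 3.5, n = 10
h = (b - a)/n = 0.175000

Trapezoidal rule: (h/2)[f(x₀) + 2f(x₁) + 2f(x₂) + ... + f(xₙ)]

x_0 = 1.7500, f(x_0) = 4.062500, coefficient = 1
x_1 = 1.9250, f(x_1) = 4.705625, coefficient = 2
x_2 = 2.1000, f(x_2) = 5.410000, coefficient = 2
x_3 = 2.2750, f(x_3) = 6.175625, coefficient = 2
x_4 = 2.4500, f(x_4) = 7.002500, coefficient = 2
x_5 = 2.6250, f(x_5) = 7.890625, coefficient = 2
x_6 = 2.8000, f(x_6) = 8.840000, coefficient = 2
x_7 = 2.9750, f(x_7) = 9.850625, coefficient = 2
x_8 = 3.1500, f(x_8) = 10.922500, coefficient = 2
x_9 = 3.3250, f(x_9) = 12.055625, coefficient = 2
x_10 = 3.5000, f(x_10) = 13.250000, coefficient = 1

I ≈ (0.175000/2) × 163.018750 = 14.264141
Exact value: 14.255208
Error: 0.008932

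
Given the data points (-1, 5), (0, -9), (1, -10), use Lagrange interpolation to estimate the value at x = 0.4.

Lagrange interpolation formula:
P(x) = Σ yᵢ × Lᵢ(x)
where Lᵢ(x) = Π_{j≠i} (x - xⱼ)/(xᵢ - xⱼ)

L_0(0.4) = (0.4 - 0)/(-1 - 0) × (0.4 - 1)/(-1 - 1) = -0.120000
L_1(0.4) = (0.4 - (-1))/(0 - (-1)) × (0.4 - 1)/(0 - 1) = 0.840000
L_2(0.4) = (0.4 - (-1))/(1 - (-1)) × (0.4 - 0)/(1 - 0) = 0.280000

P(0.4) = 5×L_0(0.4) + (-9)×L_1(0.4) + (-10)×L_2(0.4)
P(0.4) = -10.960000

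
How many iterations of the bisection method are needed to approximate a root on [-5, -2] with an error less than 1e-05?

We need (b-a)/2^n ≤ 1e-05
(-2 - (-5))/2^n ≤ 1e-05
3/2^n ≤ 1e-05
2^n ≥ 300000
n ≥ log₂(300000) = 18.19
n ≥ 19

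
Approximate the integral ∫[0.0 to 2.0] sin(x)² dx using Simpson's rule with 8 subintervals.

f(x) = sin(x)²
a = 0.0, b = 2.0, n = 8
h = (b - a)/n = 0.250000

Simpson's rule: (h/3)[f(x₀) + 4f(x₁) + 2f(x₂) + ... + f(xₙ)]

x_0 = 0.0000, f(x_0) = 0.000000, coefficient = 1
x_1 = 0.2500, f(x_1) = 0.061209, coefficient = 4
x_2 = 0.5000, f(x_2) = 0.229849, coefficient = 2
x_3 = 0.7500, f(x_3) = 0.464631, coefficient = 4
x_4 = 1.0000, f(x_4) = 0.708073, coefficient = 2
x_5 = 1.2500, f(x_5) = 0.900572, coefficient = 4
x_6 = 1.5000, f(x_6) = 0.994996, coefficient = 2
x_7 = 1.7500, f(x_7) = 0.968228, coefficient = 4
x_8 = 2.0000, f(x_8) = 0.826822, coefficient = 1

I ≈ (0.250000/3) × 14.271220 = 1.189268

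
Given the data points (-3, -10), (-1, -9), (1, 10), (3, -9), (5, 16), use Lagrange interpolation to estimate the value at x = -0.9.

Lagrange interpolation formula:
P(x) = Σ yᵢ × Lᵢ(x)
where Lᵢ(x) = Π_{j≠i} (x - xⱼ)/(xᵢ - xⱼ)

L_0(-0.9) = (-0.9 - (-1))/(-3 - (-1)) × (-0.9 - 1)/(-3 - 1) × (-0.9 - 3)/(-3 - 3) × (-0.9 - 5)/(-3 - 5) = -0.011385
L_1(-0.9) = (-0.9 - (-3))/(-1 - (-3)) × (-0.9 - 1)/(-1 - 1) × (-0.9 - 3)/(-1 - 3) × (-0.9 - 5)/(-1 - 5) = 0.956353
L_2(-0.9) = (-0.9 - (-3))/(1 - (-3)) × (-0.9 - (-1))/(1 - (-1)) × (-0.9 - 3)/(1 - 3) × (-0.9 - 5)/(1 - 5) = 0.075502
L_3(-0.9) = (-0.9 - (-3))/(3 - (-3)) × (-0.9 - (-1))/(3 - (-1)) × (-0.9 - 1)/(3 - 1) × (-0.9 - 5)/(3 - 5) = -0.024522
L_4(-0.9) = (-0.9 - (-3))/(5 - (-3)) × (-0.9 - (-1))/(5 - (-1)) × (-0.9 - 1)/(5 - 1) × (-0.9 - 3)/(5 - 3) = 0.004052

P(-0.9) = (-10)×L_0(-0.9) + (-9)×L_1(-0.9) + 10×L_2(-0.9) + (-9)×L_3(-0.9) + 16×L_4(-0.9)
P(-0.9) = -7.452777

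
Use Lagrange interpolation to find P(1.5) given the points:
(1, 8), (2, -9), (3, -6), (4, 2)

Lagrange interpolation formula:
P(x) = Σ yᵢ × Lᵢ(x)
where Lᵢ(x) = Π_{j≠i} (x - xⱼ)/(xᵢ - xⱼ)

L_0(1.5) = (1.5 - 2)/(1 - 2) × (1.5 - 3)/(1 - 3) × (1.5 - 4)/(1 - 4) = 0.312500
L_1(1.5) = (1.5 - 1)/(2 - 1) × (1.5 - 3)/(2 - 3) × (1.5 - 4)/(2 - 4) = 0.937500
L_2(1.5) = (1.5 - 1)/(3 - 1) × (1.5 - 2)/(3 - 2) × (1.5 - 4)/(3 - 4) = -0.312500
L_3(1.5) = (1.5 - 1)/(4 - 1) × (1.5 - 2)/(4 - 2) × (1.5 - 3)/(4 - 3) = 0.062500

P(1.5) = 8×L_0(1.5) + (-9)×L_1(1.5) + (-6)×L_2(1.5) + 2×L_3(1.5)
P(1.5) = -3.937500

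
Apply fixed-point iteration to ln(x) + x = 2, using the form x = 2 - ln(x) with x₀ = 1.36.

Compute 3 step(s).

Equation: ln(x) + x = 2
Fixed-point form: x = 2 - ln(x)
x₀ = 1.36

x_1 = g(1.360000) = 1.692515
x_2 = g(1.692515) = 1.473784
x_3 = g(1.473784) = 1.612167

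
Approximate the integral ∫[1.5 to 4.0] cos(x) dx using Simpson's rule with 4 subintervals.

f(x) = cos(x)
a = 1.5, b = 4.0, n = 4
h = (b - a)/n = 0.625000

Simpson's rule: (h/3)[f(x₀) + 4f(x₁) + 2f(x₂) + ... + f(xₙ)]

x_0 = 1.5000, f(x_0) = 0.070737, coefficient = 1
x_1 = 2.1250, f(x_1) = -0.526266, coefficient = 4
x_2 = 2.7500, f(x_2) = -0.924302, coefficient = 2
x_3 = 3.3750, f(x_3) = -0.972884, coefficient = 4
x_4 = 4.0000, f(x_4) = -0.653644, coefficient = 1

I ≈ (0.625000/3) × -8.428112 = -1.755857
Exact value: -1.754297
Error: 0.001559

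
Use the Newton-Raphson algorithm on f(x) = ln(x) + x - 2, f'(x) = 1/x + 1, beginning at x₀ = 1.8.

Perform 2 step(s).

f(x) = ln(x) + x - 2
f'(x) = 1/x + 1
x₀ = 1.8

Newton-Raphson formula: x_{n+1} = x_n - f(x_n)/f'(x_n)

Iteration 1:
  f(1.800000) = 0.387787
  f'(1.800000) = 1.555556
  x_1 = 1.800000 - 0.387787/1.555556 = 1.550709
Iteration 2:
  f(1.550709) = -0.010579
  f'(1.550709) = 1.644866
  x_2 = 1.550709 - (-0.010579)/1.644866 = 1.557140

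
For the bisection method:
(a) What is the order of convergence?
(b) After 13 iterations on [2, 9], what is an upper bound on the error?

(a) Bisection has linear (order 1) convergence; the error is halved each step.

(b) Error bound = (b-a)/2^n = (9 - 2)/2^{13}
    = 7/2^{13}

(a) 1 (linear); (b) error ≤ 8.54e-04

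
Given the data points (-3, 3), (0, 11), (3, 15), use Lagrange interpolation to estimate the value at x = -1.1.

Lagrange interpolation formula:
P(x) = Σ yᵢ × Lᵢ(x)
where Lᵢ(x) = Π_{j≠i} (x - xⱼ)/(xᵢ - xⱼ)

L_0(-1.1) = (-1.1 - 0)/(-3 - 0) × (-1.1 - 3)/(-3 - 3) = 0.250556
L_1(-1.1) = (-1.1 - (-3))/(0 - (-3)) × (-1.1 - 3)/(0 - 3) = 0.865556
L_2(-1.1) = (-1.1 - (-3))/(3 - (-3)) × (-1.1 - 0)/(3 - 0) = -0.116111

P(-1.1) = 3×L_0(-1.1) + 11×L_1(-1.1) + 15×L_2(-1.1)
P(-1.1) = 8.531111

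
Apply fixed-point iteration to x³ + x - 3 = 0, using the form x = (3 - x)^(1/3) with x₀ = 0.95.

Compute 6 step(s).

Equation: x³ + x - 3 = 0
Fixed-point form: x = (3 - x)^(1/3)
x₀ = 0.95

x_1 = g(0.950000) = 1.270334
x_2 = g(1.270334) = 1.200386
x_3 = g(1.200386) = 1.216354
x_4 = g(1.216354) = 1.212745
x_5 = g(1.212745) = 1.213563
x_6 = g(1.213563) = 1.213378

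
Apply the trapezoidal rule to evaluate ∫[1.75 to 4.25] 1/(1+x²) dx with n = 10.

f(x) = 1/(1+x²)
a = 1.75, b = 4.25, n = 10
h = (b - a)/n = 0.250000

Trapezoidal rule: (h/2)[f(x₀) + 2f(x₁) + 2f(x₂) + ... + f(xₙ)]

x_0 = 1.7500, f(x_0) = 0.246154, coefficient = 1
x_1 = 2.0000, f(x_1) = 0.200000, coefficient = 2
x_2 = 2.2500, f(x_2) = 0.164948, coefficient = 2
x_3 = 2.5000, f(x_3) = 0.137931, coefficient = 2
x_4 = 2.7500, f(x_4) = 0.116788, coefficient = 2
x_5 = 3.0000, f(x_5) = 0.100000, coefficient = 2
x_6 = 3.2500, f(x_6) = 0.086486, coefficient = 2
x_7 = 3.5000, f(x_7) = 0.075472, coefficient = 2
x_8 = 3.7500, f(x_8) = 0.066390, coefficient = 2
x_9 = 4.0000, f(x_9) = 0.058824, coefficient = 2
x_10 = 4.2500, f(x_10) = 0.052459, coefficient = 1

I ≈ (0.250000/2) × 2.312292 = 0.289036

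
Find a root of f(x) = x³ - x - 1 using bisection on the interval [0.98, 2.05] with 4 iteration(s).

f(x) = x³ - x - 1
Initial interval: [0.98, 2.05]

Iteration 1:
  c_1 = (0.980000 + 2.050000)/2 = 1.515000
  f(c_1) = f(1.515000) = 0.962266
  f(a) × f(c) < 0, new interval: [0.980000, 1.515000]
Iteration 2:
  c_2 = (0.980000 + 1.515000)/2 = 1.247500
  f(c_2) = f(1.247500) = -0.306070
  f(a) × f(c) ≥ 0, new interval: [1.247500, 1.515000]
Iteration 3:
  c_3 = (1.247500 + 1.515000)/2 = 1.381250
  f(c_3) = f(1.381250) = 0.253970
  f(a) × f(c) < 0, new interval: [1.247500, 1.381250]
Iteration 4:
  c_4 = (1.247500 + 1.381250)/2 = 1.314375
  f(c_4) = f(1.314375) = -0.043685
  f(a) × f(c) ≥ 0, new interval: [1.314375, 1.381250]

After 4 iteration(s), the approximation is c_4 = 1.314375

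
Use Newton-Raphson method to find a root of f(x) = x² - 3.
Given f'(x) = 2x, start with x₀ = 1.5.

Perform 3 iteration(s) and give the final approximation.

f(x) = x² - 3
f'(x) = 2x
x₀ = 1.5

Newton-Raphson formula: x_{n+1} = x_n - f(x_n)/f'(x_n)

Iteration 1:
  f(1.500000) = -0.750000
  f'(1.500000) = 3.000000
  x_1 = 1.500000 - (-0.750000)/3.000000 = 1.750000
Iteration 2:
  f(1.750000) = 0.062500
  f'(1.750000) = 3.500000
  x_2 = 1.750000 - 0.062500/3.500000 = 1.732143
Iteration 3:
  f(1.732143) = 0.000319
  f'(1.732143) = 3.464286
  x_3 = 1.732143 - 0.000319/3.464286 = 1.732051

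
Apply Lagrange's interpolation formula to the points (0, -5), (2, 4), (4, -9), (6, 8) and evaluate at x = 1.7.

Lagrange interpolation formula:
P(x) = Σ yᵢ × Lᵢ(x)
where Lᵢ(x) = Π_{j≠i} (x - xⱼ)/(xᵢ - xⱼ)

L_0(1.7) = (1.7 - 2)/(0 - 2) × (1.7 - 4)/(0 - 4) × (1.7 - 6)/(0 - 6) = 0.061813
L_1(1.7) = (1.7 - 0)/(2 - 0) × (1.7 - 4)/(2 - 4) × (1.7 - 6)/(2 - 6) = 1.050812
L_2(1.7) = (1.7 - 0)/(4 - 0) × (1.7 - 2)/(4 - 2) × (1.7 - 6)/(4 - 6) = -0.137063
L_3(1.7) = (1.7 - 0)/(6 - 0) × (1.7 - 2)/(6 - 2) × (1.7 - 4)/(6 - 4) = 0.024438

P(1.7) = (-5)×L_0(1.7) + 4×L_1(1.7) + (-9)×L_2(1.7) + 8×L_3(1.7)
P(1.7) = 5.323250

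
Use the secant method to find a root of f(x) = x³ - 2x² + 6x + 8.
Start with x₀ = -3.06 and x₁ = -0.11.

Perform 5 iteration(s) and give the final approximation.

f(x) = x³ - 2x² + 6x + 8
x₀ = -3.06, x₁ = -0.11

Secant formula: x_{n+1} = x_n - f(x_n)(x_n - x_{n-1})/(f(x_n) - f(x_{n-1}))

Iteration 1:
  f(-3.060000) = -57.739816
  f(-0.110000) = 7.314469
  x_2 = -0.110000 - 7.314469×(-0.110000 - (-3.060000))/(7.314469 - (-57.739816))
       = -0.441687
Iteration 2:
  f(-0.110000) = 7.314469
  f(-0.441687) = 4.873533
  x_3 = -0.441687 - 4.873533×(-0.441687 - (-0.110000))/(4.873533 - 7.314469)
       = -1.103929
Iteration 3:
  f(-0.441687) = 4.873533
  f(-1.103929) = -2.406203
  x_4 = -1.103929 - (-2.406203)×(-1.103929 - (-0.441687))/(-2.406203 - 4.873533)
       = -0.885035
Iteration 4:
  f(-1.103929) = -2.406203
  f(-0.885035) = 0.429977
  x_5 = -0.885035 - 0.429977×(-0.885035 - (-1.103929))/(0.429977 - (-2.406203))
       = -0.918220
Iteration 5:
  f(-0.885035) = 0.429977
  f(-0.918220) = 0.030242
  x_6 = -0.918220 - 0.030242×(-0.918220 - (-0.885035))/(0.030242 - 0.429977)
       = -0.920731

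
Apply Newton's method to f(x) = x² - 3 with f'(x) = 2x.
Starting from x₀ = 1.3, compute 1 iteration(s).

f(x) = x² - 3
f'(x) = 2x
x₀ = 1.3

Newton-Raphson formula: x_{n+1} = x_n - f(x_n)/f'(x_n)

Iteration 1:
  f(1.300000) = -1.310000
  f'(1.300000) = 2.600000
  x_1 = 1.300000 - (-1.310000)/2.600000 = 1.803846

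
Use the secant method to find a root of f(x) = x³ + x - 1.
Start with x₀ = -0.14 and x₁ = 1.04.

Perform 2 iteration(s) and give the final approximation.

f(x) = x³ + x - 1
x₀ = -0.14, x₁ = 1.04

Secant formula: x_{n+1} = x_n - f(x_n)(x_n - x_{n-1})/(f(x_n) - f(x_{n-1}))

Iteration 1:
  f(-0.140000) = -1.142744
  f(1.040000) = 1.164864
  x_2 = 1.040000 - 1.164864×(1.040000 - (-0.140000))/(1.164864 - (-1.142744))
       = 0.444344
Iteration 2:
  f(1.040000) = 1.164864
  f(0.444344) = -0.467923
  x_3 = 0.444344 - (-0.467923)×(0.444344 - 1.040000)/(-0.467923 - 1.164864)
       = 0.615047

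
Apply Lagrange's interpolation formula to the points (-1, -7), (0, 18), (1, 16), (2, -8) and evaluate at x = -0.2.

Lagrange interpolation formula:
P(x) = Σ yᵢ × Lᵢ(x)
where Lᵢ(x) = Π_{j≠i} (x - xⱼ)/(xᵢ - xⱼ)

L_0(-0.2) = (-0.2 - 0)/(-1 - 0) × (-0.2 - 1)/(-1 - 1) × (-0.2 - 2)/(-1 - 2) = 0.088000
L_1(-0.2) = (-0.2 - (-1))/(0 - (-1)) × (-0.2 - 1)/(0 - 1) × (-0.2 - 2)/(0 - 2) = 1.056000
L_2(-0.2) = (-0.2 - (-1))/(1 - (-1)) × (-0.2 - 0)/(1 - 0) × (-0.2 - 2)/(1 - 2) = -0.176000
L_3(-0.2) = (-0.2 - (-1))/(2 - (-1)) × (-0.2 - 0)/(2 - 0) × (-0.2 - 1)/(2 - 1) = 0.032000

P(-0.2) = (-7)×L_0(-0.2) + 18×L_1(-0.2) + 16×L_2(-0.2) + (-8)×L_3(-0.2)
P(-0.2) = 15.320000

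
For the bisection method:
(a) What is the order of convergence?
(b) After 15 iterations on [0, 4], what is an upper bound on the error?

(a) Bisection has linear (order 1) convergence; the error is halved each step.

(b) Error bound = (b-a)/2^n = (4 - 0)/2^{15}
    = 4/2^{15}

(a) 1 (linear); (b) error ≤ 1.22e-04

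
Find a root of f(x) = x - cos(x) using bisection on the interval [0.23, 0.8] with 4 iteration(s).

f(x) = x - cos(x)
Initial interval: [0.23, 0.8]

Iteration 1:
  c_1 = (0.230000 + 0.800000)/2 = 0.515000
  f(c_1) = f(0.515000) = -0.355293
  f(a) × f(c) ≥ 0, new interval: [0.515000, 0.800000]
Iteration 2:
  c_2 = (0.515000 + 0.800000)/2 = 0.657500
  f(c_2) = f(0.657500) = -0.134023
  f(a) × f(c) ≥ 0, new interval: [0.657500, 0.800000]
Iteration 3:
  c_3 = (0.657500 + 0.800000)/2 = 0.728750
  f(c_3) = f(0.728750) = -0.017257
  f(a) × f(c) ≥ 0, new interval: [0.728750, 0.800000]
Iteration 4:
  c_4 = (0.728750 + 0.800000)/2 = 0.764375
  f(c_4) = f(0.764375) = 0.042560
  f(a) × f(c) < 0, new interval: [0.728750, 0.764375]

After 4 iteration(s), the approximation is c_4 = 0.764375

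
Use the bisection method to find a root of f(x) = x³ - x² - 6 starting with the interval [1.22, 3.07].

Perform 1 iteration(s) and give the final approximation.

f(x) = x³ - x² - 6
Initial interval: [1.22, 3.07]

Iteration 1:
  c_1 = (1.220000 + 3.070000)/2 = 2.145000
  f(c_1) = f(2.145000) = -0.731826
  f(a) × f(c) ≥ 0, new interval: [2.145000, 3.070000]

After 1 iteration(s), the approximation is c_1 = 2.145000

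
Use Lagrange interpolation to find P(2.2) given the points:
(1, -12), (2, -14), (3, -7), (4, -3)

Lagrange interpolation formula:
P(x) = Σ yᵢ × Lᵢ(x)
where Lᵢ(x) = Π_{j≠i} (x - xⱼ)/(xᵢ - xⱼ)

L_0(2.2) = (2.2 - 2)/(1 - 2) × (2.2 - 3)/(1 - 3) × (2.2 - 4)/(1 - 4) = -0.048000
L_1(2.2) = (2.2 - 1)/(2 - 1) × (2.2 - 3)/(2 - 3) × (2.2 - 4)/(2 - 4) = 0.864000
L_2(2.2) = (2.2 - 1)/(3 - 1) × (2.2 - 2)/(3 - 2) × (2.2 - 4)/(3 - 4) = 0.216000
L_3(2.2) = (2.2 - 1)/(4 - 1) × (2.2 - 2)/(4 - 2) × (2.2 - 3)/(4 - 3) = -0.032000

P(2.2) = (-12)×L_0(2.2) + (-14)×L_1(2.2) + (-7)×L_2(2.2) + (-3)×L_3(2.2)
P(2.2) = -12.936000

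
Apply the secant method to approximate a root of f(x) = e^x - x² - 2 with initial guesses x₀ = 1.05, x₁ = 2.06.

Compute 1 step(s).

f(x) = e^x - x² - 2
x₀ = 1.05, x₁ = 2.06

Secant formula: x_{n+1} = x_n - f(x_n)(x_n - x_{n-1})/(f(x_n) - f(x_{n-1}))

Iteration 1:
  f(1.050000) = -0.244849
  f(2.060000) = 1.602370
  x_2 = 2.060000 - 1.602370×(2.060000 - 1.050000)/(1.602370 - (-0.244849))
       = 1.183876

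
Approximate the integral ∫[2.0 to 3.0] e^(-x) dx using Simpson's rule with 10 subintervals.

f(x) = e^(-x)
a = 2.0, b = 3.0, n = 10
h = (b - a)/n = 0.100000

Simpson's rule: (h/3)[f(x₀) + 4f(x₁) + 2f(x₂) + ... + f(xₙ)]

x_0 = 2.0000, f(x_0) = 0.135335, coefficient = 1
x_1 = 2.1000, f(x_1) = 0.122456, coefficient = 4
x_2 = 2.2000, f(x_2) = 0.110803, coefficient = 2
x_3 = 2.3000, f(x_3) = 0.100259, coefficient = 4
x_4 = 2.4000, f(x_4) = 0.090718, coefficient = 2
x_5 = 2.5000, f(x_5) = 0.082085, coefficient = 4
x_6 = 2.6000, f(x_6) = 0.074274, coefficient = 2
x_7 = 2.7000, f(x_7) = 0.067206, coefficient = 4
x_8 = 2.8000, f(x_8) = 0.060810, coefficient = 2
x_9 = 2.9000, f(x_9) = 0.055023, coefficient = 4
x_10 = 3.0000, f(x_10) = 0.049787, coefficient = 1

I ≈ (0.100000/3) × 2.566448 = 0.085548
Exact value: 0.085548
Error: 0.000000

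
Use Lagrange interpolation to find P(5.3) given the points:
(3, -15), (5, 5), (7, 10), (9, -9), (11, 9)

Lagrange interpolation formula:
P(x) = Σ yᵢ × Lᵢ(x)
where Lᵢ(x) = Π_{j≠i} (x - xⱼ)/(xᵢ - xⱼ)

L_0(5.3) = (5.3 - 5)/(3 - 5) × (5.3 - 7)/(3 - 7) × (5.3 - 9)/(3 - 9) × (5.3 - 11)/(3 - 11) = -0.028010
L_1(5.3) = (5.3 - 3)/(5 - 3) × (5.3 - 7)/(5 - 7) × (5.3 - 9)/(5 - 9) × (5.3 - 11)/(5 - 11) = 0.858978
L_2(5.3) = (5.3 - 3)/(7 - 3) × (5.3 - 5)/(7 - 5) × (5.3 - 9)/(7 - 9) × (5.3 - 11)/(7 - 11) = 0.227377
L_3(5.3) = (5.3 - 3)/(9 - 3) × (5.3 - 5)/(9 - 5) × (5.3 - 7)/(9 - 7) × (5.3 - 11)/(9 - 11) = -0.069647
L_4(5.3) = (5.3 - 3)/(11 - 3) × (5.3 - 5)/(11 - 5) × (5.3 - 7)/(11 - 7) × (5.3 - 9)/(11 - 9) = 0.011302

P(5.3) = (-15)×L_0(5.3) + 5×L_1(5.3) + 10×L_2(5.3) + (-9)×L_3(5.3) + 9×L_4(5.3)
P(5.3) = 7.717352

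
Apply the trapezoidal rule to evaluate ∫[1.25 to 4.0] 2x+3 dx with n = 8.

f(x) = 2x+3
a = 1.25, b = 4.0, n = 8
h = (b - a)/n = 0.343750

Trapezoidal rule: (h/2)[f(x₀) + 2f(x₁) + 2f(x₂) + ... + f(xₙ)]

x_0 = 1.2500, f(x_0) = 5.500000, coefficient = 1
x_1 = 1.5938, f(x_1) = 6.187500, coefficient = 2
x_2 = 1.9375, f(x_2) = 6.875000, coefficient = 2
x_3 = 2.2812, f(x_3) = 7.562500, coefficient = 2
x_4 = 2.6250, f(x_4) = 8.250000, coefficient = 2
x_5 = 2.9688, f(x_5) = 8.937500, coefficient = 2
x_6 = 3.3125, f(x_6) = 9.625000, coefficient = 2
x_7 = 3.6562, f(x_7) = 10.312500, coefficient = 2
x_8 = 4.0000, f(x_8) = 11.000000, coefficient = 1

I ≈ (0.343750/2) × 132.000000 = 22.687500
Exact value: 22.687500
Error: 0.000000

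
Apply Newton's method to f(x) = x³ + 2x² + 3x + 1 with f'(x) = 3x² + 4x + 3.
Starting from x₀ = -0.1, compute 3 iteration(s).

f(x) = x³ + 2x² + 3x + 1
f'(x) = 3x² + 4x + 3
x₀ = -0.1

Newton-Raphson formula: x_{n+1} = x_n - f(x_n)/f'(x_n)

Iteration 1:
  f(-0.100000) = 0.719000
  f'(-0.100000) = 2.630000
  x_1 = -0.100000 - 0.719000/2.630000 = -0.373384
Iteration 2:
  f(-0.373384) = 0.106624
  f'(-0.373384) = 1.924711
  x_2 = -0.373384 - 0.106624/1.924711 = -0.428781
Iteration 3:
  f(-0.428781) = 0.002530
  f'(-0.428781) = 1.836435
  x_3 = -0.428781 - 0.002530/1.836435 = -0.430159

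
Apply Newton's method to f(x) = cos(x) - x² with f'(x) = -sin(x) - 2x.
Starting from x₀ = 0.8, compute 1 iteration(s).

f(x) = cos(x) - x²
f'(x) = -sin(x) - 2x
x₀ = 0.8

Newton-Raphson formula: x_{n+1} = x_n - f(x_n)/f'(x_n)

Iteration 1:
  f(0.800000) = 0.056707
  f'(0.800000) = -2.317356
  x_1 = 0.800000 - 0.056707/(-2.317356) = 0.824470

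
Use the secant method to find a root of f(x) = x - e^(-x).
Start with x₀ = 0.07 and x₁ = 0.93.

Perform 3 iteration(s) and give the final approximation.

f(x) = x - e^(-x)
x₀ = 0.07, x₁ = 0.93

Secant formula: x_{n+1} = x_n - f(x_n)(x_n - x_{n-1})/(f(x_n) - f(x_{n-1}))

Iteration 1:
  f(0.070000) = -0.862394
  f(0.930000) = 0.535446
  x_2 = 0.930000 - 0.535446×(0.930000 - 0.070000)/(0.535446 - (-0.862394))
       = 0.600575
Iteration 2:
  f(0.930000) = 0.535446
  f(0.600575) = 0.052078
  x_3 = 0.600575 - 0.052078×(0.600575 - 0.930000)/(0.052078 - 0.535446)
       = 0.565082
Iteration 3:
  f(0.600575) = 0.052078
  f(0.565082) = -0.003231
  x_4 = 0.565082 - (-0.003231)×(0.565082 - 0.600575)/(-0.003231 - 0.052078)
       = 0.567156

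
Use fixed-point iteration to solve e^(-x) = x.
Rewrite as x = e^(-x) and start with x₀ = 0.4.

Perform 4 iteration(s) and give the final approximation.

Equation: e^(-x) = x
Fixed-point form: x = e^(-x)
x₀ = 0.4

x_1 = g(0.400000) = 0.670320
x_2 = g(0.670320) = 0.511545
x_3 = g(0.511545) = 0.599569
x_4 = g(0.599569) = 0.549048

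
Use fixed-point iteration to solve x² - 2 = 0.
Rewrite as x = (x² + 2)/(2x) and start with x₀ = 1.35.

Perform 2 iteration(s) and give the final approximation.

Equation: x² - 2 = 0
Fixed-point form: x = (x² + 2)/(2x)
x₀ = 1.35

x_1 = g(1.350000) = 1.415741
x_2 = g(1.415741) = 1.414214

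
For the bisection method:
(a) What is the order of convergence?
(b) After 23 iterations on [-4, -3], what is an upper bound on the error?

(a) Bisection has linear (order 1) convergence; the error is halved each step.

(b) Error bound = (b-a)/2^n = (-3 - (-4))/2^{23}
    = 1/2^{23}

(a) 1 (linear); (b) error ≤ 1.19e-07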